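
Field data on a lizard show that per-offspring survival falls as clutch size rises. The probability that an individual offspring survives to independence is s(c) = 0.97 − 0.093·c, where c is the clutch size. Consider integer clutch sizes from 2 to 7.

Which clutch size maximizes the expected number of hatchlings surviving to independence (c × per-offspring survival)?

5

Expected hatchlings surviving to independence = c × s(c):
  c=2: 2 × 0.784 = 1.568
  c=3: 3 × 0.691 = 2.073
  c=4: 4 × 0.598 = 2.392
  c=5: 5 × 0.505 = 2.525
  c=6: 6 × 0.412 = 2.472
  c=7: 7 × 0.319 = 2.233
Maximum at c = 5 (2.525 hatchlings surviving to independence).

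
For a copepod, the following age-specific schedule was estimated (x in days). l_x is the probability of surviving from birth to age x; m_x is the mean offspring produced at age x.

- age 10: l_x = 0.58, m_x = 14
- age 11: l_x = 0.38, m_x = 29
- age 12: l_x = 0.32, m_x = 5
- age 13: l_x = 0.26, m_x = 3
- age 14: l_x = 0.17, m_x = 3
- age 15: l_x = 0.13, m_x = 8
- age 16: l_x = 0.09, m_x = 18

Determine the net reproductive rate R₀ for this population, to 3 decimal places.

R₀ = Σ l_x m_x:
  age 10: 0.58 × 14 = 8.1200
  age 11: 0.38 × 29 = 11.0200
  age 12: 0.32 × 5 = 1.6000
  age 13: 0.26 × 3 = 0.7800
  age 14: 0.17 × 3 = 0.5100
  age 15: 0.13 × 8 = 1.0400
  age 16: 0.09 × 18 = 1.6200
R₀ = 8.1200 + 11.0200 + 1.6000 + 0.7800 + 0.5100 + 1.0400 + 1.6200 = 24.6900

24.690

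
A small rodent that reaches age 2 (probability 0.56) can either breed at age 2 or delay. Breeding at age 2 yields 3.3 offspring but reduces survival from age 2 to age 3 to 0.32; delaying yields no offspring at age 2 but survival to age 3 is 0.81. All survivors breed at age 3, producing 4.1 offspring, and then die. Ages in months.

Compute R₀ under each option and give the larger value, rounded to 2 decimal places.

2.58

breed at age 2: R₀ = 0.56 × (3.3 + 0.32 × 4.1) = 0.56 × 4.6120 = 2.5827
delay to age 3: R₀ = 0.56 × (0.81 × 4.1) = 0.56 × 3.3210 = 1.8598
Higher: breed at age 2 (2.5827).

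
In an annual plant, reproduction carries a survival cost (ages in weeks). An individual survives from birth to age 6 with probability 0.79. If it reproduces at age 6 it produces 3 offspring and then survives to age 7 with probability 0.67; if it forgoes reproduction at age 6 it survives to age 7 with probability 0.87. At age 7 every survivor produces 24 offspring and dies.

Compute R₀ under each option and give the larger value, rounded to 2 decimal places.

breed at age 6: R₀ = 0.79 × (3 + 0.67 × 24) = 0.79 × 19.0800 = 15.0732
delay to age 7: R₀ = 0.79 × (0.87 × 24) = 0.79 × 20.8800 = 16.4952
Higher: delay to age 7 (16.4952).

16.50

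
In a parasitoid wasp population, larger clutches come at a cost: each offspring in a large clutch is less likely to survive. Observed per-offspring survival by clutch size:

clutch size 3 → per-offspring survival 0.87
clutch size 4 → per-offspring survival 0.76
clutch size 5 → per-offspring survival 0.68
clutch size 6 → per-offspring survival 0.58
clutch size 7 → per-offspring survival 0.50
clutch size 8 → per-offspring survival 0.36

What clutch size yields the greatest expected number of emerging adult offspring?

Expected emerging adult offspring = c × s(c):
  c=3: 3 × 0.87 = 2.610
  c=4: 4 × 0.76 = 3.040
  c=5: 5 × 0.68 = 3.400
  c=6: 6 × 0.58 = 3.480
  c=7: 7 × 0.50 = 3.500
  c=8: 8 × 0.36 = 2.880
Maximum at c = 7 (3.500 emerging adult offspring).

7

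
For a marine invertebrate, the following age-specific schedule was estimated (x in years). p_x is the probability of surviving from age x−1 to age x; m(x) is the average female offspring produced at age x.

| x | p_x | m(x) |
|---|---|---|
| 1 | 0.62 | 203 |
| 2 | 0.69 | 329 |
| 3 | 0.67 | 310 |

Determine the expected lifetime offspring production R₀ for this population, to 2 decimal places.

355.46

Survivorship from birth: l_x = p_1·p_2·…·p_x.
  l_1 = 0.62000
  l_2 = 0.42780
  l_3 = 0.28663
R₀ = Σ l_x m(x):
  age 1: 0.62000 × 203 = 125.8600
  age 2: 0.42780 × 329 = 140.7462
  age 3: 0.28663 × 310 = 88.8553
R₀ = 125.8600 + 140.7462 + 88.8553 = 355.4615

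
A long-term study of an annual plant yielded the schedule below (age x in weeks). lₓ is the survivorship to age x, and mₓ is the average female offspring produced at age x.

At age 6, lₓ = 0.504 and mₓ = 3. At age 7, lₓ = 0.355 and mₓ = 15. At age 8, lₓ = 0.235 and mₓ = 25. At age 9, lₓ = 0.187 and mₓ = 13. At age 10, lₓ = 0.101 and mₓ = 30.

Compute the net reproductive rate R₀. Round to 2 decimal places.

18.17

R₀ = Σ lₓ mₓ:
  age 6: 0.504 × 3 = 1.5120
  age 7: 0.355 × 15 = 5.3250
  age 8: 0.235 × 25 = 5.8750
  age 9: 0.187 × 13 = 2.4310
  age 10: 0.101 × 30 = 3.0300
R₀ = 1.5120 + 5.3250 + 5.8750 + 2.4310 + 3.0300 = 18.1730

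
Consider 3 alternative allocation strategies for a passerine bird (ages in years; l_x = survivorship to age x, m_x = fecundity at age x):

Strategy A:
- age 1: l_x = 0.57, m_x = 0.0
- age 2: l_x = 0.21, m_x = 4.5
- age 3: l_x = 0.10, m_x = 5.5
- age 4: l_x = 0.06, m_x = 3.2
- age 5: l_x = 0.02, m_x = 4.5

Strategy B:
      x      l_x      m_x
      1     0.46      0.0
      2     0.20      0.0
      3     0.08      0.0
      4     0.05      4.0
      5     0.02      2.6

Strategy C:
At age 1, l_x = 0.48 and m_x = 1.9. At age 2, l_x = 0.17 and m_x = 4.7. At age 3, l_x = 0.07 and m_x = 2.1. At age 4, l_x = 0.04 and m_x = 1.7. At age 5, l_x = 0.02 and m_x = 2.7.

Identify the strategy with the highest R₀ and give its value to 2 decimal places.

1.98

Strategy A: R₀ = 0.57×0.0 + 0.21×4.5 + 0.10×5.5 + 0.06×3.2 + 0.02×4.5 = 1.7770
Strategy B: R₀ = 0.46×0.0 + 0.20×0.0 + 0.08×0.0 + 0.05×4.0 + 0.02×2.6 = 0.2520
Strategy C: R₀ = 0.48×1.9 + 0.17×4.7 + 0.07×2.1 + 0.04×1.7 + 0.02×2.7 = 1.9800
Highest R₀: strategy C with 1.9800.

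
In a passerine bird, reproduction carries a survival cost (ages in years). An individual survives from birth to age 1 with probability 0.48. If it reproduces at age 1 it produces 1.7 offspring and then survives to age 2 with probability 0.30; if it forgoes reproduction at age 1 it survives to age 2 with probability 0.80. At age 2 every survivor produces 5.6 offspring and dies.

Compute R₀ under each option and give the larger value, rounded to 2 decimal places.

breed at age 1: R₀ = 0.48 × (1.7 + 0.30 × 5.6) = 0.48 × 3.3800 = 1.6224
delay to age 2: R₀ = 0.48 × (0.80 × 5.6) = 0.48 × 4.4800 = 2.1504
Higher: delay to age 2 (2.1504).

2.15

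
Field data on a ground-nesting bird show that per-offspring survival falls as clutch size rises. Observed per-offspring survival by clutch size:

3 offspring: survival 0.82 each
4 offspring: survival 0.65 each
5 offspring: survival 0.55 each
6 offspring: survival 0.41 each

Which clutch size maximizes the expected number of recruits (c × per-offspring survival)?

Expected recruits = c × s(c):
  c=3: 3 × 0.82 = 2.460
  c=4: 4 × 0.65 = 2.600
  c=5: 5 × 0.55 = 2.750
  c=6: 6 × 0.41 = 2.460
Maximum at c = 5 (2.750 recruits).

5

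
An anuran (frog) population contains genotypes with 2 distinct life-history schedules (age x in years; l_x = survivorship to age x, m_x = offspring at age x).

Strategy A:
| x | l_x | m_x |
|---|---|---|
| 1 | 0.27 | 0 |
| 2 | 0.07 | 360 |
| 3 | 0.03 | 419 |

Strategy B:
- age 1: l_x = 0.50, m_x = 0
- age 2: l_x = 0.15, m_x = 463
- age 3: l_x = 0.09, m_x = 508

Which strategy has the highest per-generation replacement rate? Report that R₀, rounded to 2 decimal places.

Strategy A: R₀ = 0.27×0 + 0.07×360 + 0.03×419 = 37.7700
Strategy B: R₀ = 0.50×0 + 0.15×463 + 0.09×508 = 115.1700
Highest R₀: strategy B with 115.1700.

115.17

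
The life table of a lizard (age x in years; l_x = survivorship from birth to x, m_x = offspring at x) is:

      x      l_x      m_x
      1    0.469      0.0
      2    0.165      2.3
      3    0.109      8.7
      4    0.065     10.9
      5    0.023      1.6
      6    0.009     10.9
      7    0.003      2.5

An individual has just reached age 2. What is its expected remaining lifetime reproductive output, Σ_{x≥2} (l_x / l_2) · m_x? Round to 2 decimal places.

l_2 = 0.165. Conditional survival from age 2 to x is l_x / l_2.
  x=2: (0.165/0.165) × 2.3 = 2.3000
  x=3: (0.109/0.165) × 8.7 = 5.7473
  x=4: (0.065/0.165) × 10.9 = 4.2939
  x=5: (0.023/0.165) × 1.6 = 0.2230
  x=6: (0.009/0.165) × 10.9 = 0.5945
  x=7: (0.003/0.165) × 2.5 = 0.0455
Sum = 2.3000 + 5.7473 + 4.2939 + 0.2230 + 0.5945 + 0.0455 = 13.2042

13.20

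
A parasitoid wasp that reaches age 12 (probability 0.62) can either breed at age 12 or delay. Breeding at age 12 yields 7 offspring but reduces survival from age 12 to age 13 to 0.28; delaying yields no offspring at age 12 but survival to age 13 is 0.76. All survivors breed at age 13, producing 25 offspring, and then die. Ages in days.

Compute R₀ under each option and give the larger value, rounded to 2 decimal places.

breed at age 12: R₀ = 0.62 × (7 + 0.28 × 25) = 0.62 × 14.0000 = 8.6800
delay to age 13: R₀ = 0.62 × (0.76 × 25) = 0.62 × 19.0000 = 11.7800
Higher: delay to age 13 (11.7800).

11.78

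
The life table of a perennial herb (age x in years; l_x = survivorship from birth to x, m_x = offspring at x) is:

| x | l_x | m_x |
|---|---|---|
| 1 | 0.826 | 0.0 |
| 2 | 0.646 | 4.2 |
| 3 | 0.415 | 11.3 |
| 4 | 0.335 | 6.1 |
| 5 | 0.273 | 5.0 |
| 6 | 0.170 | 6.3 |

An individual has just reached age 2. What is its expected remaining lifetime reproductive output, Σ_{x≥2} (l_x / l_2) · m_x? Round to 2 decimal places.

l_2 = 0.646. Conditional survival from age 2 to x is l_x / l_2.
  x=2: (0.646/0.646) × 4.2 = 4.2000
  x=3: (0.415/0.646) × 11.3 = 7.2593
  x=4: (0.335/0.646) × 6.1 = 3.1633
  x=5: (0.273/0.646) × 5.0 = 2.1130
  x=6: (0.170/0.646) × 6.3 = 1.6579
Sum = 4.2000 + 7.2593 + 3.1633 + 2.1130 + 1.6579 = 18.3935

18.39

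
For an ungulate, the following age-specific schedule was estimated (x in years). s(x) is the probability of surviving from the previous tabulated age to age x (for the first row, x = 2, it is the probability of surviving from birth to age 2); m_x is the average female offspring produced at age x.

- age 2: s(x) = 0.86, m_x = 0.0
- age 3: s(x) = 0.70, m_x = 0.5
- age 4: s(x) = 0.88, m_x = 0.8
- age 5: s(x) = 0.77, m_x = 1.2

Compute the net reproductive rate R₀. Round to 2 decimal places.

Survivorship from birth: l_x = s_2·s_3·…·s_x.
  l_2 = 0.86000
  l_3 = 0.60200
  l_4 = 0.52976
  l_5 = 0.40792
R₀ = Σ l_x m_x:
  age 2: 0.86000 × 0.0 = 0.0000
  age 3: 0.60200 × 0.5 = 0.3010
  age 4: 0.52976 × 0.8 = 0.4238
  age 5: 0.40792 × 1.2 = 0.4895
R₀ = 0.0000 + 0.3010 + 0.4238 + 0.4895 = 1.2143

1.21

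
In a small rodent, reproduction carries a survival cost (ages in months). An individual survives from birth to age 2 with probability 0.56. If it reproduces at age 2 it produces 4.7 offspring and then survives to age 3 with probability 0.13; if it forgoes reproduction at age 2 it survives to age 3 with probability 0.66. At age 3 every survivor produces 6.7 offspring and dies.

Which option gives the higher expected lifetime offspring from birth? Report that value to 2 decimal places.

3.12

breed at age 2: R₀ = 0.56 × (4.7 + 0.13 × 6.7) = 0.56 × 5.5710 = 3.1198
delay to age 3: R₀ = 0.56 × (0.66 × 6.7) = 0.56 × 4.4220 = 2.4763
Higher: breed at age 2 (3.1198).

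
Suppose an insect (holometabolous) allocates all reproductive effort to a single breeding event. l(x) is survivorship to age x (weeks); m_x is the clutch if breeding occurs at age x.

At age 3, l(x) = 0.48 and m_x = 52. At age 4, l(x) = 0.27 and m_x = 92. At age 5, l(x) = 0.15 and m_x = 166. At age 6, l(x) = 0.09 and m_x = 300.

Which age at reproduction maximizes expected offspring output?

Expected offspring if breeding at age x = l(x) × m_x:
  age 3: 0.48 × 52 = 24.960
  age 4: 0.27 × 92 = 24.840
  age 5: 0.15 × 166 = 24.900
  age 6: 0.09 × 300 = 27.000
Maximum at age 6 (27.000).

6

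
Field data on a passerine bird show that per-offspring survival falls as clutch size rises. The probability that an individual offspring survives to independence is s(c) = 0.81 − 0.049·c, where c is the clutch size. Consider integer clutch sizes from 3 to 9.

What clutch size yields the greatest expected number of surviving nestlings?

8

Expected surviving nestlings = c × s(c):
  c=3: 3 × 0.663 = 1.989
  c=4: 4 × 0.614 = 2.456
  c=5: 5 × 0.565 = 2.825
  c=6: 6 × 0.516 = 3.096
  c=7: 7 × 0.467 = 3.269
  c=8: 8 × 0.418 = 3.344
  c=9: 9 × 0.369 = 3.321
Maximum at c = 8 (3.344 surviving nestlings).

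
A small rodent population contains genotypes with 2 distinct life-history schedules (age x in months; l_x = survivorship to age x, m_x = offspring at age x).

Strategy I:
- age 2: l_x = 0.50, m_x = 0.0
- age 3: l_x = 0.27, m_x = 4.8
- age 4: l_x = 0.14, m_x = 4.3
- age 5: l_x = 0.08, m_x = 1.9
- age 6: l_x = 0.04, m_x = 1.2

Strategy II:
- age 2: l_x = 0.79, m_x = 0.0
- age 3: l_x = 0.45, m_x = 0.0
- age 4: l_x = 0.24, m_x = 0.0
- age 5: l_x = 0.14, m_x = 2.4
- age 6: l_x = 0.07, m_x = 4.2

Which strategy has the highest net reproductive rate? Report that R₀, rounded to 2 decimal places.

2.10

Strategy I: R₀ = 0.50×0.0 + 0.27×4.8 + 0.14×4.3 + 0.08×1.9 + 0.04×1.2 = 2.0980
Strategy II: R₀ = 0.79×0.0 + 0.45×0.0 + 0.24×0.0 + 0.14×2.4 + 0.07×4.2 = 0.6300
Highest R₀: strategy I with 2.0980.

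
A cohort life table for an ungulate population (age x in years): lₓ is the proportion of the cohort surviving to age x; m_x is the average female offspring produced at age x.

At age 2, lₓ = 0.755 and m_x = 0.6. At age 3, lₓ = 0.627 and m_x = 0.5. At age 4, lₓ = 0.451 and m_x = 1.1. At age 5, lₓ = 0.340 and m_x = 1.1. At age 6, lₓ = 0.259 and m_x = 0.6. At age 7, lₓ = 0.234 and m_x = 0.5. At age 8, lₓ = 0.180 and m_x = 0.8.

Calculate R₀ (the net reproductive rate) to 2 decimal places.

R₀ = Σ lₓ m_x:
  age 2: 0.755 × 0.6 = 0.4530
  age 3: 0.627 × 0.5 = 0.3135
  age 4: 0.451 × 1.1 = 0.4961
  age 5: 0.340 × 1.1 = 0.3740
  age 6: 0.259 × 0.6 = 0.1554
  age 7: 0.234 × 0.5 = 0.1170
  age 8: 0.180 × 0.8 = 0.1440
R₀ = 0.4530 + 0.3135 + 0.4961 + 0.3740 + 0.1554 + 0.1170 + 0.1440 = 2.0530

2.05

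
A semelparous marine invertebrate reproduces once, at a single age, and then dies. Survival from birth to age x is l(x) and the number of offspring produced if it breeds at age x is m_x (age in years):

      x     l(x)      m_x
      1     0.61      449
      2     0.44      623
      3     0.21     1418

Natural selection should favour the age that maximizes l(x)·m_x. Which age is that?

Expected offspring if breeding at age x = l(x) × m_x:
  age 1: 0.61 × 449 = 273.890
  age 2: 0.44 × 623 = 274.120
  age 3: 0.21 × 1418 = 297.780
Maximum at age 3 (297.780).

3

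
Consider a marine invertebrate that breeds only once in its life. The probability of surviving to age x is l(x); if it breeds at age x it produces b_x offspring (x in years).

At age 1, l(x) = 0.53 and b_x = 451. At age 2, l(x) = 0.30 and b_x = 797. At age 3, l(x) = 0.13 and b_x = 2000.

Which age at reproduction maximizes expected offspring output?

Expected offspring if breeding at age x = l(x) × b_x:
  age 1: 0.53 × 451 = 239.030
  age 2: 0.30 × 797 = 239.100
  age 3: 0.13 × 2000 = 260.000
Maximum at age 3 (260.000).

3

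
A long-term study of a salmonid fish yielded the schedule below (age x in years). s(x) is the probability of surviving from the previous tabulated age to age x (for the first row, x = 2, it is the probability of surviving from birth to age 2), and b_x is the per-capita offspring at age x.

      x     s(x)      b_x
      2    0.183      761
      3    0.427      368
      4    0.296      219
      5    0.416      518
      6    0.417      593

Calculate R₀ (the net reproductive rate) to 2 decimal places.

180.45

Survivorship from birth: l_x = s_2·s_3·…·s_x.
  l_2 = 0.18300
  l_3 = 0.07814
  l_4 = 0.02313
  l_5 = 0.00962
  l_6 = 0.00401
R₀ = Σ l_x b_x:
  age 2: 0.18300 × 761 = 139.2630
  age 3: 0.07814 × 368 = 28.7555
  age 4: 0.02313 × 219 = 5.0655
  age 5: 0.00962 × 518 = 4.9832
  age 6: 0.00401 × 593 = 2.3779
R₀ = 139.2630 + 28.7555 + 5.0655 + 4.9832 + 2.3779 = 180.4451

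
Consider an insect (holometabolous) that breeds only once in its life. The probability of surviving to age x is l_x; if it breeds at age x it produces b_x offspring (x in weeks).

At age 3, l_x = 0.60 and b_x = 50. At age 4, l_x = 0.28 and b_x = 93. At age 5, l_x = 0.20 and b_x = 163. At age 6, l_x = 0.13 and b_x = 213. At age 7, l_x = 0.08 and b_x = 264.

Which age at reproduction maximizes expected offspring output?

Expected offspring if breeding at age x = l_x × b_x:
  age 3: 0.60 × 50 = 30.000
  age 4: 0.28 × 93 = 26.040
  age 5: 0.20 × 163 = 32.600
  age 6: 0.13 × 213 = 27.690
  age 7: 0.08 × 264 = 21.120
Maximum at age 5 (32.600).

5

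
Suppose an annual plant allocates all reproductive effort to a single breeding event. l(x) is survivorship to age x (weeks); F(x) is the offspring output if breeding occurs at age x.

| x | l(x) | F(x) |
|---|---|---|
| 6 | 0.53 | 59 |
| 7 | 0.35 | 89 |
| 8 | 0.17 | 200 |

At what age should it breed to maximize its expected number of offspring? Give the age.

8

Expected offspring if breeding at age x = l(x) × F(x):
  age 6: 0.53 × 59 = 31.270
  age 7: 0.35 × 89 = 31.150
  age 8: 0.17 × 200 = 34.000
Maximum at age 8 (34.000).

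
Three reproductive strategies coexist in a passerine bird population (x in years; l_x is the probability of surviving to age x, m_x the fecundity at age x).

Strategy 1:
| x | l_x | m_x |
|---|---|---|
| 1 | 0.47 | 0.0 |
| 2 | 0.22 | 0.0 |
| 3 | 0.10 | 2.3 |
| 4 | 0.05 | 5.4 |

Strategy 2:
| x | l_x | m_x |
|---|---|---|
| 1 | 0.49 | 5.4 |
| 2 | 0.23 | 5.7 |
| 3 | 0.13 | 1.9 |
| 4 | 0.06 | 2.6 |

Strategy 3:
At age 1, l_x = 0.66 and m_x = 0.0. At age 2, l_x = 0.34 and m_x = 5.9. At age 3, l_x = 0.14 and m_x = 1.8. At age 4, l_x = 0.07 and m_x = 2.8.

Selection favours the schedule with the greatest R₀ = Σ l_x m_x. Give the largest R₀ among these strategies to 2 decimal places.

Strategy 1: R₀ = 0.47×0.0 + 0.22×0.0 + 0.10×2.3 + 0.05×5.4 = 0.5000
Strategy 2: R₀ = 0.49×5.4 + 0.23×5.7 + 0.13×1.9 + 0.06×2.6 = 4.3600
Strategy 3: R₀ = 0.66×0.0 + 0.34×5.9 + 0.14×1.8 + 0.07×2.8 = 2.4540
Highest R₀: strategy 2 with 4.3600.

4.36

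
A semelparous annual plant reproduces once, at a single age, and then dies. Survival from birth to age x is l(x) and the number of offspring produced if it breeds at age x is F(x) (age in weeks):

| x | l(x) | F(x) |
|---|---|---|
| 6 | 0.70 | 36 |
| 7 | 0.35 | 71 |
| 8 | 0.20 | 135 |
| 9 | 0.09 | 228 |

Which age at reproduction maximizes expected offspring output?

Expected offspring if breeding at age x = l(x) × F(x):
  age 6: 0.70 × 36 = 25.200
  age 7: 0.35 × 71 = 24.850
  age 8: 0.20 × 135 = 27.000
  age 9: 0.09 × 228 = 20.520
Maximum at age 8 (27.000).

8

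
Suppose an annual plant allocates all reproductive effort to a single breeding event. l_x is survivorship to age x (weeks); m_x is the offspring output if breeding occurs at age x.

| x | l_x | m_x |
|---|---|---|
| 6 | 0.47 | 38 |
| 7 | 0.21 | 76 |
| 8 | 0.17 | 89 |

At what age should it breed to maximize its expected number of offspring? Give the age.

Expected offspring if breeding at age x = l_x × m_x:
  age 6: 0.47 × 38 = 17.860
  age 7: 0.21 × 76 = 15.960
  age 8: 0.17 × 89 = 15.130
Maximum at age 6 (17.860).

6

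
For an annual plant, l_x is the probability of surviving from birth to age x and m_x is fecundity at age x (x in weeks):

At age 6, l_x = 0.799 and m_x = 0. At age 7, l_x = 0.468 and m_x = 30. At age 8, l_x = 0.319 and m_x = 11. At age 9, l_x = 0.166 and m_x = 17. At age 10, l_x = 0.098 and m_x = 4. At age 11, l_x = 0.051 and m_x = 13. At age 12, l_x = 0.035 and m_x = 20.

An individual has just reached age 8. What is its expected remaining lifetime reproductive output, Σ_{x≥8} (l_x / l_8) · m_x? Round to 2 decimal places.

l_8 = 0.319. Conditional survival from age 8 to x is l_x / l_8.
  x=8: (0.319/0.319) × 11 = 11.0000
  x=9: (0.166/0.319) × 17 = 8.8464
  x=10: (0.098/0.319) × 4 = 1.2288
  x=11: (0.051/0.319) × 13 = 2.0784
  x=12: (0.035/0.319) × 20 = 2.1944
Sum = 11.0000 + 8.8464 + 1.2288 + 2.0784 + 2.1944 = 25.3480

25.35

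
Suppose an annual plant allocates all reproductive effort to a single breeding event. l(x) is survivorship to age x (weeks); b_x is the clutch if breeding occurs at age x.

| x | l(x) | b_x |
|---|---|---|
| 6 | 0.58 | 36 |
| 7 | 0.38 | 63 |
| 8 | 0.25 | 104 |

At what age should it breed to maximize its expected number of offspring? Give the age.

8

Expected offspring if breeding at age x = l(x) × b_x:
  age 6: 0.58 × 36 = 20.880
  age 7: 0.38 × 63 = 23.940
  age 8: 0.25 × 104 = 26.000
Maximum at age 8 (26.000).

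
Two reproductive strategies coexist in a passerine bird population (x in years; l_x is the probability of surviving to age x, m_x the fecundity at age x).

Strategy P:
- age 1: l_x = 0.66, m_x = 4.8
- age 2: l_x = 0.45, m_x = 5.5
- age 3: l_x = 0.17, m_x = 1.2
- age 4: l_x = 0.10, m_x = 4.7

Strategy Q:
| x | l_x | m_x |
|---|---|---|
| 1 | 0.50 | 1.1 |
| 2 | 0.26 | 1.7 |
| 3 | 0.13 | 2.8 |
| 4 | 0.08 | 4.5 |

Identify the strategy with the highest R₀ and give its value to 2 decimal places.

6.32

Strategy P: R₀ = 0.66×4.8 + 0.45×5.5 + 0.17×1.2 + 0.10×4.7 = 6.3170
Strategy Q: R₀ = 0.50×1.1 + 0.26×1.7 + 0.13×2.8 + 0.08×4.5 = 1.7160
Highest R₀: strategy P with 6.3170.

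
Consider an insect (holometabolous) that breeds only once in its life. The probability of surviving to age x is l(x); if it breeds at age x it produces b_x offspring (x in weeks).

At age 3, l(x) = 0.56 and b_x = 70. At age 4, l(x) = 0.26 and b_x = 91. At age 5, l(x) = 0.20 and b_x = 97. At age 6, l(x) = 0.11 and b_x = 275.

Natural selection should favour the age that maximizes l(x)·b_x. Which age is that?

3

Expected offspring if breeding at age x = l(x) × b_x:
  age 3: 0.56 × 70 = 39.200
  age 4: 0.26 × 91 = 23.660
  age 5: 0.20 × 97 = 19.400
  age 6: 0.11 × 275 = 30.250
Maximum at age 3 (39.200).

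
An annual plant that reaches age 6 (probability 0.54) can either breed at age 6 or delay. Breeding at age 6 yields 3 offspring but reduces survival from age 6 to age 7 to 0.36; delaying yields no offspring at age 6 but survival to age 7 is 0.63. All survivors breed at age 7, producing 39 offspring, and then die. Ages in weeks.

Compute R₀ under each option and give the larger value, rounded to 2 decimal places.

breed at age 6: R₀ = 0.54 × (3 + 0.36 × 39) = 0.54 × 17.0400 = 9.2016
delay to age 7: R₀ = 0.54 × (0.63 × 39) = 0.54 × 24.5700 = 13.2678
Higher: delay to age 7 (13.2678).

13.27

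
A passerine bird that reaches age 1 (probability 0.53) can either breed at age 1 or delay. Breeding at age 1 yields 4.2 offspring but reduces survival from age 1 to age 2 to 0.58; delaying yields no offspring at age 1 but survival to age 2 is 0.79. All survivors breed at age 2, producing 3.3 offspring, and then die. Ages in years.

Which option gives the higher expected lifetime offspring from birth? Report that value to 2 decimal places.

3.24

breed at age 1: R₀ = 0.53 × (4.2 + 0.58 × 3.3) = 0.53 × 6.1140 = 3.2404
delay to age 2: R₀ = 0.53 × (0.79 × 3.3) = 0.53 × 2.6070 = 1.3817
Higher: breed at age 1 (3.2404).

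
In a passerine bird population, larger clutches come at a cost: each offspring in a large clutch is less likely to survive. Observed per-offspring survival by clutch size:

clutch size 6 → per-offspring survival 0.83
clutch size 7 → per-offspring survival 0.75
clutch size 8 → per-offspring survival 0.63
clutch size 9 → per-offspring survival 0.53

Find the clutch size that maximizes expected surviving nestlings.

Expected surviving nestlings = c × s(c):
  c=6: 6 × 0.83 = 4.980
  c=7: 7 × 0.75 = 5.250
  c=8: 8 × 0.63 = 5.040
  c=9: 9 × 0.53 = 4.770
Maximum at c = 7 (5.250 surviving nestlings).

7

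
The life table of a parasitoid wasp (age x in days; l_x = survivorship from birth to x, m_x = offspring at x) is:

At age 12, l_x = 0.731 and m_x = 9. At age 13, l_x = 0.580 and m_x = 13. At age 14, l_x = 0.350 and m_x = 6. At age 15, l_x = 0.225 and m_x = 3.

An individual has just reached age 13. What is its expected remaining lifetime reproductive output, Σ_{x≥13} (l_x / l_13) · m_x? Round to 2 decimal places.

17.78

l_13 = 0.580. Conditional survival from age 13 to x is l_x / l_13.
  x=13: (0.580/0.580) × 13 = 13.0000
  x=14: (0.350/0.580) × 6 = 3.6207
  x=15: (0.225/0.580) × 3 = 1.1638
Sum = 13.0000 + 3.6207 + 1.1638 = 17.7845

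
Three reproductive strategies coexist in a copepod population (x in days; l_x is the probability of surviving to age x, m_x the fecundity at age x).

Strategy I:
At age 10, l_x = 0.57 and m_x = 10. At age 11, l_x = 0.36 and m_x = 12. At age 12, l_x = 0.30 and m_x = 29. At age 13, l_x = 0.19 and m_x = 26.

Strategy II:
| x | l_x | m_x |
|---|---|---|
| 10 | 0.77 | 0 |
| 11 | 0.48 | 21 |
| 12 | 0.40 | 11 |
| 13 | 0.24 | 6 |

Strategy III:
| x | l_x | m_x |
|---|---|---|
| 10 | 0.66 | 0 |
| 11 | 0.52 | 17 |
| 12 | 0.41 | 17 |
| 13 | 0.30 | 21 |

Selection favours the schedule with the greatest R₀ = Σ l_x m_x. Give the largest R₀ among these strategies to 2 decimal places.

23.66

Strategy I: R₀ = 0.57×10 + 0.36×12 + 0.30×29 + 0.19×26 = 23.6600
Strategy II: R₀ = 0.77×0 + 0.48×21 + 0.40×11 + 0.24×6 = 15.9200
Strategy III: R₀ = 0.66×0 + 0.52×17 + 0.41×17 + 0.30×21 = 22.1100
Highest R₀: strategy I with 23.6600.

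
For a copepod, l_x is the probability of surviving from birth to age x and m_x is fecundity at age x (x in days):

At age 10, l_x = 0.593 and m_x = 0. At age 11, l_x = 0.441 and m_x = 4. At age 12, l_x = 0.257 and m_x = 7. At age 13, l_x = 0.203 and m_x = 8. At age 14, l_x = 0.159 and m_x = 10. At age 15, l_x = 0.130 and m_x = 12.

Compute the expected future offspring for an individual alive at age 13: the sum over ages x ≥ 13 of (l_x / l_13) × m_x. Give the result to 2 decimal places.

23.52

l_13 = 0.203. Conditional survival from age 13 to x is l_x / l_13.
  x=13: (0.203/0.203) × 8 = 8.0000
  x=14: (0.159/0.203) × 10 = 7.8325
  x=15: (0.130/0.203) × 12 = 7.6847
Sum = 8.0000 + 7.8325 + 7.6847 = 23.5172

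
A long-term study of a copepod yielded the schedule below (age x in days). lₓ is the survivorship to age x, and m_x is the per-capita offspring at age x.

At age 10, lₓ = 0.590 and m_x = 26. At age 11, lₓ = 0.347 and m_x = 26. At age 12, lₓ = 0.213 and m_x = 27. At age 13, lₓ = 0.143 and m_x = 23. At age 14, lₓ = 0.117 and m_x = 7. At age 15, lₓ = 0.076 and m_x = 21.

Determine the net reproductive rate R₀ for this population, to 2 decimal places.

R₀ = Σ lₓ m_x:
  age 10: 0.590 × 26 = 15.3400
  age 11: 0.347 × 26 = 9.0220
  age 12: 0.213 × 27 = 5.7510
  age 13: 0.143 × 23 = 3.2890
  age 14: 0.117 × 7 = 0.8190
  age 15: 0.076 × 21 = 1.5960
R₀ = 15.3400 + 9.0220 + 5.7510 + 3.2890 + 0.8190 + 1.5960 = 35.8170

35.82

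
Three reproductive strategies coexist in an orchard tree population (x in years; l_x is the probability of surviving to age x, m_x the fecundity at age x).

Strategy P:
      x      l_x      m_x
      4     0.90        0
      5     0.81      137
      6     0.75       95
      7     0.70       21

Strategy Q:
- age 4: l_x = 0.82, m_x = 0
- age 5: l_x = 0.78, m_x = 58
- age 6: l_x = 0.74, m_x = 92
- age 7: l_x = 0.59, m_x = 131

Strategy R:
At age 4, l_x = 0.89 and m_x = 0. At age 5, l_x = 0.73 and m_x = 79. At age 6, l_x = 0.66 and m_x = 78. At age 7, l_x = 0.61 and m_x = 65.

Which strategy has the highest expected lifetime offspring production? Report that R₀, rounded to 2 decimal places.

Strategy P: R₀ = 0.90×0 + 0.81×137 + 0.75×95 + 0.70×21 = 196.9200
Strategy Q: R₀ = 0.82×0 + 0.78×58 + 0.74×92 + 0.59×131 = 190.6100
Strategy R: R₀ = 0.89×0 + 0.73×79 + 0.66×78 + 0.61×65 = 148.8000
Highest R₀: strategy P with 196.9200.

196.92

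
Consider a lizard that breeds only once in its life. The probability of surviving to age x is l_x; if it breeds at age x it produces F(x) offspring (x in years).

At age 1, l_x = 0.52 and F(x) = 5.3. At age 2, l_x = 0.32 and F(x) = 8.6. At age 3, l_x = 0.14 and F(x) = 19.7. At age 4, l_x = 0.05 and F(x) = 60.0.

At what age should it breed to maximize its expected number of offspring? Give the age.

4

Expected offspring if breeding at age x = l_x × F(x):
  age 1: 0.52 × 5.3 = 2.756
  age 2: 0.32 × 8.6 = 2.752
  age 3: 0.14 × 19.7 = 2.758
  age 4: 0.05 × 60.0 = 3.000
Maximum at age 4 (3.000).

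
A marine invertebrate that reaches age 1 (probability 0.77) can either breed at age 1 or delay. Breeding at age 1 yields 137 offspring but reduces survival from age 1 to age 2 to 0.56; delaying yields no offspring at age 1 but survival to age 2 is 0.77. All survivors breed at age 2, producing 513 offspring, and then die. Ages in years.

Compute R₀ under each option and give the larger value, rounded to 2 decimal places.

breed at age 1: R₀ = 0.77 × (137 + 0.56 × 513) = 0.77 × 424.2800 = 326.6956
delay to age 2: R₀ = 0.77 × (0.77 × 513) = 0.77 × 395.0100 = 304.1577
Higher: breed at age 1 (326.6956).

326.70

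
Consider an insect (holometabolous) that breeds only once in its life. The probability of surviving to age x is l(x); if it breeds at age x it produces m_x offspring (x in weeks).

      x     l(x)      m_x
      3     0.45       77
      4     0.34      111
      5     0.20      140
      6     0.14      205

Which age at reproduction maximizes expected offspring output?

4

Expected offspring if breeding at age x = l(x) × m_x:
  age 3: 0.45 × 77 = 34.650
  age 4: 0.34 × 111 = 37.740
  age 5: 0.20 × 140 = 28.000
  age 6: 0.14 × 205 = 28.700
Maximum at age 4 (37.740).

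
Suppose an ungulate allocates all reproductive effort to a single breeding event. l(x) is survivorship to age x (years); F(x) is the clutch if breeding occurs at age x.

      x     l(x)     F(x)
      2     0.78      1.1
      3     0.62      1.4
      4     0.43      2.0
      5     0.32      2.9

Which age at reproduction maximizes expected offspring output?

Expected offspring if breeding at age x = l(x) × F(x):
  age 2: 0.78 × 1.1 = 0.858
  age 3: 0.62 × 1.4 = 0.868
  age 4: 0.43 × 2.0 = 0.860
  age 5: 0.32 × 2.9 = 0.928
Maximum at age 5 (0.928).

5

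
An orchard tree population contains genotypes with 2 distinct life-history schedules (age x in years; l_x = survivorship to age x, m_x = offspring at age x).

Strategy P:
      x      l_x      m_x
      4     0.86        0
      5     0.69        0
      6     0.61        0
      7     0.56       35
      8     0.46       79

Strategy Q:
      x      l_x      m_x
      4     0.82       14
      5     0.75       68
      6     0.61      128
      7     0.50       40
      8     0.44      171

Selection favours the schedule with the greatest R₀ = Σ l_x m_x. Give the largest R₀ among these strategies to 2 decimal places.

Strategy P: R₀ = 0.86×0 + 0.69×0 + 0.61×0 + 0.56×35 + 0.46×79 = 55.9400
Strategy Q: R₀ = 0.82×14 + 0.75×68 + 0.61×128 + 0.50×40 + 0.44×171 = 235.8000
Highest R₀: strategy Q with 235.8000.

235.80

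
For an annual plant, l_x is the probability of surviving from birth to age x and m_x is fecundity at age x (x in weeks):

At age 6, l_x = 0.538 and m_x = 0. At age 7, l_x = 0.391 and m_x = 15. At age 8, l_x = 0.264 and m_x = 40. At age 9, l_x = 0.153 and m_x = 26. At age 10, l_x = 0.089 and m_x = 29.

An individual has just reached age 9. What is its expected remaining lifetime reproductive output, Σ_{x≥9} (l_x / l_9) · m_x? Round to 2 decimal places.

42.87

l_9 = 0.153. Conditional survival from age 9 to x is l_x / l_9.
  x=9: (0.153/0.153) × 26 = 26.0000
  x=10: (0.089/0.153) × 29 = 16.8693
Sum = 26.0000 + 16.8693 = 42.8693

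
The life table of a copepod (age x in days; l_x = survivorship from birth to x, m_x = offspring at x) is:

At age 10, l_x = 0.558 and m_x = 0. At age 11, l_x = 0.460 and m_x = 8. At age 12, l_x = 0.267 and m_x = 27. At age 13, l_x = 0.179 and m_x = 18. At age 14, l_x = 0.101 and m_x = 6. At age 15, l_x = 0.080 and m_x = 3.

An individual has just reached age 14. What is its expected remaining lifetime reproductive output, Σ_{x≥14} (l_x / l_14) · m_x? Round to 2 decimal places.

8.38

l_14 = 0.101. Conditional survival from age 14 to x is l_x / l_14.
  x=14: (0.101/0.101) × 6 = 6.0000
  x=15: (0.080/0.101) × 3 = 2.3762
Sum = 6.0000 + 2.3762 = 8.3762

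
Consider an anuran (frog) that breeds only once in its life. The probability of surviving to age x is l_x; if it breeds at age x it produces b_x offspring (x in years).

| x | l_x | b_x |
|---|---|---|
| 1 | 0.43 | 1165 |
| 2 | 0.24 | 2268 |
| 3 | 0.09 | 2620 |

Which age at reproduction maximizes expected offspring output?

Expected offspring if breeding at age x = l_x × b_x:
  age 1: 0.43 × 1165 = 500.950
  age 2: 0.24 × 2268 = 544.320
  age 3: 0.09 × 2620 = 235.800
Maximum at age 2 (544.320).

2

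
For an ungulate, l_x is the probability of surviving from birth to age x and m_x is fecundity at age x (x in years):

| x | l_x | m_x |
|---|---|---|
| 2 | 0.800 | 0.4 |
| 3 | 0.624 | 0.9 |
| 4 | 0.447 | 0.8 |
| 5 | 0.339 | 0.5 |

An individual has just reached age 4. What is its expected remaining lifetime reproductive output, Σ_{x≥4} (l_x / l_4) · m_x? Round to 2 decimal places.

l_4 = 0.447. Conditional survival from age 4 to x is l_x / l_4.
  x=4: (0.447/0.447) × 0.8 = 0.8000
  x=5: (0.339/0.447) × 0.5 = 0.3792
Sum = 0.8000 + 0.3792 = 1.1792

1.18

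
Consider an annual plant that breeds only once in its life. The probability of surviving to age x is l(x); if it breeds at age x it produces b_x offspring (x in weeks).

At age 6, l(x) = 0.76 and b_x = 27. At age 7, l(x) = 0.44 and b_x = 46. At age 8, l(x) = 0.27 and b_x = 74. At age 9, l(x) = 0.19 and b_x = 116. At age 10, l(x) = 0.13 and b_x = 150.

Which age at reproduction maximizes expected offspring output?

Expected offspring if breeding at age x = l(x) × b_x:
  age 6: 0.76 × 27 = 20.520
  age 7: 0.44 × 46 = 20.240
  age 8: 0.27 × 74 = 19.980
  age 9: 0.19 × 116 = 22.040
  age 10: 0.13 × 150 = 19.500
Maximum at age 9 (22.040).

9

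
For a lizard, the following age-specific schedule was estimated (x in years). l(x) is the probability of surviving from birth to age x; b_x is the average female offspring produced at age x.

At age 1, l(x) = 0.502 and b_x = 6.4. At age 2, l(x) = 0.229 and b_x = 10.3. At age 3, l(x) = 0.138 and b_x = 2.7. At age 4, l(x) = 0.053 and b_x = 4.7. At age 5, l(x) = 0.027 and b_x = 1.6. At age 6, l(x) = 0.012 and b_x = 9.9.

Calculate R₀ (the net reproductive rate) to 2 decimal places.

R₀ = Σ l(x) b_x:
  age 1: 0.502 × 6.4 = 3.2128
  age 2: 0.229 × 10.3 = 2.3587
  age 3: 0.138 × 2.7 = 0.3726
  age 4: 0.053 × 4.7 = 0.2491
  age 5: 0.027 × 1.6 = 0.0432
  age 6: 0.012 × 9.9 = 0.1188
R₀ = 3.2128 + 2.3587 + 0.3726 + 0.2491 + 0.0432 + 0.1188 = 6.3552

6.36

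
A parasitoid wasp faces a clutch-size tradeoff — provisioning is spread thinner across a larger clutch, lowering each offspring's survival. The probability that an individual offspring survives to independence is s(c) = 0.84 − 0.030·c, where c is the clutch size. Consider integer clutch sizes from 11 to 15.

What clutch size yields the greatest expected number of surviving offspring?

Expected surviving offspring = c × s(c):
  c=11: 11 × 0.510 = 5.610
  c=12: 12 × 0.480 = 5.760
  c=13: 13 × 0.450 = 5.850
  c=14: 14 × 0.420 = 5.880
  c=15: 15 × 0.390 = 5.850
Maximum at c = 14 (5.880 surviving offspring).

14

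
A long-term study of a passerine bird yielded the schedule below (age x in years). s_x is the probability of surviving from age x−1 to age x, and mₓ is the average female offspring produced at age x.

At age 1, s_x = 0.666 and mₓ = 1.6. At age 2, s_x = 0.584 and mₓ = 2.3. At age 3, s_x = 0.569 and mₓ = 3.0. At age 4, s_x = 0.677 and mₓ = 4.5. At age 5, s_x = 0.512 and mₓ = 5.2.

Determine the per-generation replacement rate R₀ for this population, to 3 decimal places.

3.697

Survivorship from birth: l_x = s_1·s_2·…·s_x.
  l_1 = 0.66600
  l_2 = 0.38894
  l_3 = 0.22131
  l_4 = 0.14983
  l_5 = 0.07671
R₀ = Σ l_x mₓ:
  age 1: 0.66600 × 1.6 = 1.0656
  age 2: 0.38894 × 2.3 = 0.8946
  age 3: 0.22131 × 3.0 = 0.6639
  age 4: 0.14983 × 4.5 = 0.6742
  age 5: 0.07671 × 5.2 = 0.3989
R₀ = 1.0656 + 0.8946 + 0.6639 + 0.6742 + 0.3989 = 3.6972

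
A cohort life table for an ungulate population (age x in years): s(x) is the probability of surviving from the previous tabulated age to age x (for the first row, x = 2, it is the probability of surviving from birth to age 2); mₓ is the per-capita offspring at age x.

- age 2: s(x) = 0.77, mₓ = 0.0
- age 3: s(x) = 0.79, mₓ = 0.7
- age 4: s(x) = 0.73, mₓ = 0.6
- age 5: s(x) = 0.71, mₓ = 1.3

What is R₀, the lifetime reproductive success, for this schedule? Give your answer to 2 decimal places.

Survivorship from birth: l_x = s_2·s_3·…·s_x.
  l_2 = 0.77000
  l_3 = 0.60830
  l_4 = 0.44406
  l_5 = 0.31528
R₀ = Σ l_x mₓ:
  age 2: 0.77000 × 0.0 = 0.0000
  age 3: 0.60830 × 0.7 = 0.4258
  age 4: 0.44406 × 0.6 = 0.2664
  age 5: 0.31528 × 1.3 = 0.4099
R₀ = 0.0000 + 0.4258 + 0.2664 + 0.4099 = 1.1021

1.10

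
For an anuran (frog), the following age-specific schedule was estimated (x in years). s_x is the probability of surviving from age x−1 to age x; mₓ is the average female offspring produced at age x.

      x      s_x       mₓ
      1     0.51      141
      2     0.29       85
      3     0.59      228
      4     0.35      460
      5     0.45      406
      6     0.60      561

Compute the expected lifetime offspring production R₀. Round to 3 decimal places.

128.632

Survivorship from birth: l_x = s_1·s_2·…·s_x.
  l_1 = 0.51000
  l_2 = 0.14790
  l_3 = 0.08726
  l_4 = 0.03054
  l_5 = 0.01374
  l_6 = 0.00825
R₀ = Σ l_x mₓ:
  age 1: 0.51000 × 141 = 71.9100
  age 2: 0.14790 × 85 = 12.5715
  age 3: 0.08726 × 228 = 19.8953
  age 4: 0.03054 × 460 = 14.0484
  age 5: 0.01374 × 406 = 5.5784
  age 6: 0.00825 × 561 = 4.6283
R₀ = 71.9100 + 12.5715 + 19.8953 + 14.0484 + 5.5784 + 4.6283 = 128.6319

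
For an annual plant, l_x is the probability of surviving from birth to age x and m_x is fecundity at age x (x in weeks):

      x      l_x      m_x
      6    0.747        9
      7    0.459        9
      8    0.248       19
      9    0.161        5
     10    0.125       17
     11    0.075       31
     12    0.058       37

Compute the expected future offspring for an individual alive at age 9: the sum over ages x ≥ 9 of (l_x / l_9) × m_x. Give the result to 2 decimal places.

45.97

l_9 = 0.161. Conditional survival from age 9 to x is l_x / l_9.
  x=9: (0.161/0.161) × 5 = 5.0000
  x=10: (0.125/0.161) × 17 = 13.1988
  x=11: (0.075/0.161) × 31 = 14.4410
  x=12: (0.058/0.161) × 37 = 13.3292
Sum = 5.0000 + 13.1988 + 14.4410 + 13.3292 = 45.9689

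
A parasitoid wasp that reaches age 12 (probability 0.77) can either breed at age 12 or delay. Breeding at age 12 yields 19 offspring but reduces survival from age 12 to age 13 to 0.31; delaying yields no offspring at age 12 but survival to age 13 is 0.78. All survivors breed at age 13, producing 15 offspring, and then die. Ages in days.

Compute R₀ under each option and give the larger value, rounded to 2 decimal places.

18.21

breed at age 12: R₀ = 0.77 × (19 + 0.31 × 15) = 0.77 × 23.6500 = 18.2105
delay to age 13: R₀ = 0.77 × (0.78 × 15) = 0.77 × 11.7000 = 9.0090
Higher: breed at age 12 (18.2105).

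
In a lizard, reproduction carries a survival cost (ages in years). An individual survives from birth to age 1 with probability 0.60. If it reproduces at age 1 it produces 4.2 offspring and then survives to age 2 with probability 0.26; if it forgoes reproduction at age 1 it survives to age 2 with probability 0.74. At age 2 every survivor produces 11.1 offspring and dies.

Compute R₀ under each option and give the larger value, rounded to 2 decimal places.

breed at age 1: R₀ = 0.60 × (4.2 + 0.26 × 11.1) = 0.60 × 7.0860 = 4.2516
delay to age 2: R₀ = 0.60 × (0.74 × 11.1) = 0.60 × 8.2140 = 4.9284
Higher: delay to age 2 (4.9284).

4.93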